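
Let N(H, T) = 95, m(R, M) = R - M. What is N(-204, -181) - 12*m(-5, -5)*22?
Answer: 95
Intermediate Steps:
N(-204, -181) - 12*m(-5, -5)*22 = 95 - 12*(-5 - 1*(-5))*22 = 95 - 12*(-5 + 5)*22 = 95 - 12*0*22 = 95 - 0*22 = 95 - 1*0 = 95 + 0 = 95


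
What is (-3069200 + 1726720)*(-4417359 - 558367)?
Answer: 6679812640480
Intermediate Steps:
(-3069200 + 1726720)*(-4417359 - 558367) = -1342480*(-4975726) = 6679812640480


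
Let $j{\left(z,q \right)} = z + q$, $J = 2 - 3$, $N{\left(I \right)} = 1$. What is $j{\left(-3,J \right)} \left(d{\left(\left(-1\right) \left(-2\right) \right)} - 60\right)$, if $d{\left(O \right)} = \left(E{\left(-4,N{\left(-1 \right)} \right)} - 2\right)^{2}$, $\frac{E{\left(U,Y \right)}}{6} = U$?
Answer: $-2464$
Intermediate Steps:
$E{\left(U,Y \right)} = 6 U$
$J = -1$ ($J = 2 - 3 = -1$)
$j{\left(z,q \right)} = q + z$
$d{\left(O \right)} = 676$ ($d{\left(O \right)} = \left(6 \left(-4\right) - 2\right)^{2} = \left(-24 - 2\right)^{2} = \left(-26\right)^{2} = 676$)
$j{\left(-3,J \right)} \left(d{\left(\left(-1\right) \left(-2\right) \right)} - 60\right) = \left(-1 - 3\right) \left(676 - 60\right) = \left(-4\right) 616 = -2464$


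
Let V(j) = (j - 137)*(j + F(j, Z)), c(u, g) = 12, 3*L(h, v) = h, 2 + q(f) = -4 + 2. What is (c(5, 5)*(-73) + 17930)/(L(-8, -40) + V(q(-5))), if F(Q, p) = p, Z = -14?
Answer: 25581/3803 ≈ 6.7265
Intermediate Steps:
q(f) = -4 (q(f) = -2 + (-4 + 2) = -2 - 2 = -4)
L(h, v) = h/3
V(j) = (-137 + j)*(-14 + j) (V(j) = (j - 137)*(j - 14) = (-137 + j)*(-14 + j))
(c(5, 5)*(-73) + 17930)/(L(-8, -40) + V(q(-5))) = (12*(-73) + 17930)/((1/3)*(-8) + (1918 + (-4)**2 - 151*(-4))) = (-876 + 17930)/(-8/3 + (1918 + 16 + 604)) = 17054/(-8/3 + 2538) = 17054/(7606/3) = 17054*(3/7606) = 25581/3803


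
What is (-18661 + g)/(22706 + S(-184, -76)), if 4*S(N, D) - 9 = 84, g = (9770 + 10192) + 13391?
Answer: 58768/90917 ≈ 0.64639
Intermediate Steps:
g = 33353 (g = 19962 + 13391 = 33353)
S(N, D) = 93/4 (S(N, D) = 9/4 + (¼)*84 = 9/4 + 21 = 93/4)
(-18661 + g)/(22706 + S(-184, -76)) = (-18661 + 33353)/(22706 + 93/4) = 14692/(90917/4) = 14692*(4/90917) = 58768/90917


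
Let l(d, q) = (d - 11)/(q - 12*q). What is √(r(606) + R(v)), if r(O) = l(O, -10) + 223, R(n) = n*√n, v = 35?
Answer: √(110550 + 16940*√35)/22 ≈ 20.868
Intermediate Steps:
l(d, q) = -(-11 + d)/(11*q) (l(d, q) = (-11 + d)/((-11*q)) = (-11 + d)*(-1/(11*q)) = -(-11 + d)/(11*q))
R(n) = n^(3/2)
r(O) = 2229/10 + O/110 (r(O) = (1/11)*(11 - O)/(-10) + 223 = (1/11)*(-⅒)*(11 - O) + 223 = (-⅒ + O/110) + 223 = 2229/10 + O/110)
√(r(606) + R(v)) = √((2229/10 + (1/110)*606) + 35^(3/2)) = √((2229/10 + 303/55) + 35*√35) = √(5025/22 + 35*√35)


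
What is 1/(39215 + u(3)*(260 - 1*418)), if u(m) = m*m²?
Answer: 1/34949 ≈ 2.8613e-5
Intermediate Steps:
u(m) = m³
1/(39215 + u(3)*(260 - 1*418)) = 1/(39215 + 3³*(260 - 1*418)) = 1/(39215 + 27*(260 - 418)) = 1/(39215 + 27*(-158)) = 1/(39215 - 4266) = 1/34949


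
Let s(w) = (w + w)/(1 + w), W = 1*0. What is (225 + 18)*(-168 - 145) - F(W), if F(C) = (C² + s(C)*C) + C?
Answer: -76059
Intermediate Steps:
W = 0
s(w) = 2*w/(1 + w) (s(w) = (2*w)/(1 + w) = 2*w/(1 + w))
F(C) = C + C² + 2*C²/(1 + C) (F(C) = (C² + (2*C/(1 + C))*C) + C = (C² + 2*C²/(1 + C)) + C = C + C² + 2*C²/(1 + C))
(225 + 18)*(-168 - 145) - F(W) = (225 + 18)*(-168 - 145) - 0*((1 + 0)² + 2*0)/(1 + 0) = 243*(-313) - 0*(1² + 0)/1 = -76059 - 0*(1 + 0) = -76059 - 0 = -76059 - 1*0 = -76059 + 0 = -76059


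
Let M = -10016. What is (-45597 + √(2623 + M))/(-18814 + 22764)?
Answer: -45597/3950 + I*√7393/3950 ≈ -11.544 + 0.021768*I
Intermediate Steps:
(-45597 + √(2623 + M))/(-18814 + 22764) = (-45597 + √(2623 - 10016))/(-18814 + 22764) = (-45597 + √(-7393))/3950 = (-45597 + I*√7393)*(1/3950) = -45597/3950 + I*√7393/3950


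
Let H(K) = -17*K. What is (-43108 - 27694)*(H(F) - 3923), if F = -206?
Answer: 29807642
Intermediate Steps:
(-43108 - 27694)*(H(F) - 3923) = (-43108 - 27694)*(-17*(-206) - 3923) = -70802*(3502 - 3923) = -70802*(-421) = 29807642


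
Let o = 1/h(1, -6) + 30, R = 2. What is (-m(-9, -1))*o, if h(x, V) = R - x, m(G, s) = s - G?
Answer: -248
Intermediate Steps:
h(x, V) = 2 - x
o = 31 (o = 1/(2 - 1*1) + 30 = 1/(2 - 1) + 30 = 1/1 + 30 = 1*1 + 30 = 1 + 30 = 31)
(-m(-9, -1))*o = -(-1 - 1*(-9))*31 = -(-1 + 9)*31 = -1*8*31 = -8*31 = -248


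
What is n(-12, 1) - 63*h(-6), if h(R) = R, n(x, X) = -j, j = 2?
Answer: 376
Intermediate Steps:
n(x, X) = -2 (n(x, X) = -1*2 = -2)
n(-12, 1) - 63*h(-6) = -2 - 63*(-6) = -2 + 378 = 376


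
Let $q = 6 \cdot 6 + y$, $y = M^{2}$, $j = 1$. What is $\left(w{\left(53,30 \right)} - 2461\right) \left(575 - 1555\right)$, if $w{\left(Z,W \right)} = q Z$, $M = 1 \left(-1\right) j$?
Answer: $490000$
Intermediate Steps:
$M = -1$ ($M = 1 \left(-1\right) 1 = \left(-1\right) 1 = -1$)
$y = 1$ ($y = \left(-1\right)^{2} = 1$)
$q = 37$ ($q = 6 \cdot 6 + 1 = 36 + 1 = 37$)
$w{\left(Z,W \right)} = 37 Z$
$\left(w{\left(53,30 \right)} - 2461\right) \left(575 - 1555\right) = \left(37 \cdot 53 - 2461\right) \left(575 - 1555\right) = \left(1961 - 2461\right) \left(-980\right) = \left(-500\right) \left(-980\right) = 490000$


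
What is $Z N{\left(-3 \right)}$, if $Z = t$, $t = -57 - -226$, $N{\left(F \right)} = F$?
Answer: $-507$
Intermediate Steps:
$t = 169$ ($t = -57 + 226 = 169$)
$Z = 169$
$Z N{\left(-3 \right)} = 169 \left(-3\right) = -507$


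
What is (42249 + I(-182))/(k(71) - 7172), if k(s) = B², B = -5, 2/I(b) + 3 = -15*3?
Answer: -1013975/171528 ≈ -5.9114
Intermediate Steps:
I(b) = -1/24 (I(b) = 2/(-3 - 15*3) = 2/(-3 - 45) = 2/(-48) = 2*(-1/48) = -1/24)
k(s) = 25 (k(s) = (-5)² = 25)
(42249 + I(-182))/(k(71) - 7172) = (42249 - 1/24)/(25 - 7172) = (1013975/24)/(-7147) = (1013975/24)*(-1/7147) = -1013975/171528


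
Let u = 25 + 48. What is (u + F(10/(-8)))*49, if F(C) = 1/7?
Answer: 3584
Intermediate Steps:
F(C) = ⅐
u = 73
(u + F(10/(-8)))*49 = (73 + ⅐)*49 = (512/7)*49 = 3584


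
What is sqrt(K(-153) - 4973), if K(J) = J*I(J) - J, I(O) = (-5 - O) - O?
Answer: I*sqrt(50873) ≈ 225.55*I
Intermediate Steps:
I(O) = -5 - 2*O
K(J) = -J + J*(-5 - 2*J) (K(J) = J*(-5 - 2*J) - J = -J + J*(-5 - 2*J))
sqrt(K(-153) - 4973) = sqrt(-2*(-153)*(3 - 153) - 4973) = sqrt(-2*(-153)*(-150) - 4973) = sqrt(-45900 - 4973) = sqrt(-50873) = I*sqrt(50873)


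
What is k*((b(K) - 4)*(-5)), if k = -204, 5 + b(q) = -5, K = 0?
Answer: -14280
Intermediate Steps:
b(q) = -10 (b(q) = -5 - 5 = -10)
k*((b(K) - 4)*(-5)) = -204*(-10 - 4)*(-5) = -(-2856)*(-5) = -204*70 = -14280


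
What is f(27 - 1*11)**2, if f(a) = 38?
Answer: 1444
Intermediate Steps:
f(27 - 1*11)**2 = 38**2 = 1444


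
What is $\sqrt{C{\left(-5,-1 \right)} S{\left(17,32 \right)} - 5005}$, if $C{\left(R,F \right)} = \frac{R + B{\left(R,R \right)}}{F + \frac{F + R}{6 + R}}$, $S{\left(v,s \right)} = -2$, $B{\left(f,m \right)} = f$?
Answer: $\frac{3 i \sqrt{27265}}{7} \approx 70.766 i$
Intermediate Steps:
$C{\left(R,F \right)} = \frac{2 R}{F + \frac{F + R}{6 + R}}$ ($C{\left(R,F \right)} = \frac{R + R}{F + \frac{F + R}{6 + R}} = \frac{2 R}{F + \frac{F + R}{6 + R}}$)
$\sqrt{C{\left(-5,-1 \right)} S{\left(17,32 \right)} - 5005} = \sqrt{2 \left(-5\right) \frac{1}{-5 + 7 \left(-1\right) - -5} \left(6 - 5\right) \left(-2\right) - 5005} = \sqrt{2 \left(-5\right) \frac{1}{-5 - 7 + 5} \cdot 1 \left(-2\right) - 5005} = \sqrt{2 \left(-5\right) \frac{1}{-7} \cdot 1 \left(-2\right) - 5005} = \sqrt{2 \left(-5\right) \left(- \frac{1}{7}\right) 1 \left(-2\right) - 5005} = \sqrt{\frac{10}{7} \left(-2\right) - 5005} = \sqrt{- \frac{20}{7} - 5005} = \sqrt{- \frac{35055}{7}} = \frac{3 i \sqrt{27265}}{7}$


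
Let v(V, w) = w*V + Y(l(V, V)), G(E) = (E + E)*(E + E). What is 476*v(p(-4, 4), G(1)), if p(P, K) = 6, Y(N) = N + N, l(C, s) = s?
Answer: 17136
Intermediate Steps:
Y(N) = 2*N
G(E) = 4*E² (G(E) = (2*E)*(2*E) = 4*E²)
v(V, w) = 2*V + V*w (v(V, w) = w*V + 2*V = V*w + 2*V = 2*V + V*w)
476*v(p(-4, 4), G(1)) = 476*(6*(2 + 4*1²)) = 476*(6*(2 + 4*1)) = 476*(6*(2 + 4)) = 476*(6*6) = 476*36 = 17136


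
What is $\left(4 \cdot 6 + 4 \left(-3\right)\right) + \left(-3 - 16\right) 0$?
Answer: $12$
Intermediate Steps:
$\left(4 \cdot 6 + 4 \left(-3\right)\right) + \left(-3 - 16\right) 0 = \left(24 - 12\right) + \left(-3 - 16\right) 0 = 12 - 0 = 12 + 0 = 12$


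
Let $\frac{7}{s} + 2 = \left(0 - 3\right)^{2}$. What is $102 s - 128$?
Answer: $-26$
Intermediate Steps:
$s = 1$ ($s = \frac{7}{-2 + \left(0 - 3\right)^{2}} = \frac{7}{-2 + \left(-3\right)^{2}} = \frac{7}{-2 + 9} = \frac{7}{7} = 7 \cdot \frac{1}{7} = 1$)
$102 s - 128 = 102 \cdot 1 - 128 = 102 - 128 = -26$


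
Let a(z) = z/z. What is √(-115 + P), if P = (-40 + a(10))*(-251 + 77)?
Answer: √6671 ≈ 81.676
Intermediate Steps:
a(z) = 1
P = 6786 (P = (-40 + 1)*(-251 + 77) = -39*(-174) = 6786)
√(-115 + P) = √(-115 + 6786) = √6671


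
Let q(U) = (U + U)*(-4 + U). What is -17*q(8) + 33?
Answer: -1055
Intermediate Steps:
q(U) = 2*U*(-4 + U) (q(U) = (2*U)*(-4 + U) = 2*U*(-4 + U))
-17*q(8) + 33 = -34*8*(-4 + 8) + 33 = -34*8*4 + 33 = -17*64 + 33 = -1088 + 33 = -1055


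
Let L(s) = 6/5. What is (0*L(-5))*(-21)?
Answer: 0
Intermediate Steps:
L(s) = 6/5 (L(s) = 6*(1/5) = 6/5)
(0*L(-5))*(-21) = (0*(6/5))*(-21) = 0*(-21) = 0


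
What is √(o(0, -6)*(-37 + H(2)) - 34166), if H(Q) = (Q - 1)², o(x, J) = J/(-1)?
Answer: I*√34382 ≈ 185.42*I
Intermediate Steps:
o(x, J) = -J (o(x, J) = J*(-1) = -J)
H(Q) = (-1 + Q)²
√(o(0, -6)*(-37 + H(2)) - 34166) = √((-1*(-6))*(-37 + (-1 + 2)²) - 34166) = √(6*(-37 + 1²) - 34166) = √(6*(-37 + 1) - 34166) = √(6*(-36) - 34166) = √(-216 - 34166) = √(-34382) = I*√34382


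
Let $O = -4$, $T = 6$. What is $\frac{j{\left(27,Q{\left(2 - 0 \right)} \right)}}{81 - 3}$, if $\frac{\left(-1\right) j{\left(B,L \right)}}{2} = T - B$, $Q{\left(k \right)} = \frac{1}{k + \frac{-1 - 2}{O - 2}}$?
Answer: $\frac{7}{13} \approx 0.53846$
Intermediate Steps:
$Q{\left(k \right)} = \frac{1}{\frac{1}{2} + k}$ ($Q{\left(k \right)} = \frac{1}{k + \frac{-1 - 2}{-4 - 2}} = \frac{1}{k - \frac{3}{-6}} = \frac{1}{k - - \frac{1}{2}} = \frac{1}{k + \frac{1}{2}} = \frac{1}{\frac{1}{2} + k}$)
$j{\left(B,L \right)} = -12 + 2 B$ ($j{\left(B,L \right)} = - 2 \left(6 - B\right) = -12 + 2 B$)
$\frac{j{\left(27,Q{\left(2 - 0 \right)} \right)}}{81 - 3} = \frac{-12 + 2 \cdot 27}{81 - 3} = \frac{-12 + 54}{78} = 42 \cdot \frac{1}{78} = \frac{7}{13}$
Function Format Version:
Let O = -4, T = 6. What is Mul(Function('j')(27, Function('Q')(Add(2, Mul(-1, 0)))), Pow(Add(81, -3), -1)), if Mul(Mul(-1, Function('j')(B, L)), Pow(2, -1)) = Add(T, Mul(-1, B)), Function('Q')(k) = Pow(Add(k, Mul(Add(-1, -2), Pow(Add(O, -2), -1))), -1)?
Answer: Rational(7, 13) ≈ 0.53846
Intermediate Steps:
Function('Q')(k) = Pow(Add(Rational(1, 2), k), -1) (Function('Q')(k) = Pow(Add(k, Mul(Add(-1, -2), Pow(Add(-4, -2), -1))), -1) = Pow(Add(k, Mul(-3, Pow(-6, -1))), -1) = Pow(Add(k, Mul(-3, Rational(-1, 6))), -1) = Pow(Add(k, Rational(1, 2)), -1) = Pow(Add(Rational(1, 2), k), -1))
Function('j')(B, L) = Add(-12, Mul(2, B)) (Function('j')(B, L) = Mul(-2, Add(6, Mul(-1, B))) = Add(-12, Mul(2, B)))
Mul(Function('j')(27, Function('Q')(Add(2, Mul(-1, 0)))), Pow(Add(81, -3), -1)) = Mul(Add(-12, Mul(2, 27)), Pow(Add(81, -3), -1)) = Mul(Add(-12, 54), Pow(78, -1)) = Mul(42, Rational(1, 78)) = Rational(7, 13)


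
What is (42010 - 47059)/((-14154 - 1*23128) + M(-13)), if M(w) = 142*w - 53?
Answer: 5049/39181 ≈ 0.12886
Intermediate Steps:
M(w) = -53 + 142*w
(42010 - 47059)/((-14154 - 1*23128) + M(-13)) = (42010 - 47059)/((-14154 - 1*23128) + (-53 + 142*(-13))) = -5049/((-14154 - 23128) + (-53 - 1846)) = -5049/(-37282 - 1899) = -5049/(-39181) = -5049*(-1/39181) = 5049/39181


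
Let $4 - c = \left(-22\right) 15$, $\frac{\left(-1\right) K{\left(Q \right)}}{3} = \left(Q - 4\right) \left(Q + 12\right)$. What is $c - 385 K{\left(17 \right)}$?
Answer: $435769$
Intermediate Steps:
$K{\left(Q \right)} = - 3 \left(-4 + Q\right) \left(12 + Q\right)$ ($K{\left(Q \right)} = - 3 \left(Q - 4\right) \left(Q + 12\right) = - 3 \left(-4 + Q\right) \left(12 + Q\right)$)
$c = 334$ ($c = 4 - \left(-22\right) 15 = 4 - -330 = 4 + 330 = 334$)
$c - 385 K{\left(17 \right)} = 334 - 385 \left(144 - 408 - 3 \cdot 17^{2}\right) = 334 - 385 \left(144 - 408 - 867\right) = 334 - -435435 = 334 + 435435 = 435769$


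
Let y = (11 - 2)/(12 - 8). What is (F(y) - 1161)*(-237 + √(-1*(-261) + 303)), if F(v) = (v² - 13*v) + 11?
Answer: 4452519/16 - 18787*√141/8 ≈ 2.5040e+5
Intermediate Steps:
y = 9/4 ≈ 2.2500
F(v) = 11 + v² - 13*v
(F(y) - 1161)*(-237 + √(-1*(-261) + 303)) = ((11 + (9/4)² - 13*9/4) - 1161)*(-237 + √(-1*(-261) + 303)) = ((11 + 81/16 - 117/4) - 1161)*(-237 + √(261 + 303)) = (-211/16 - 1161)*(-237 + √564) = -18787*(-237 + 2*√141)/16 = 4452519/16 - 18787*√141/8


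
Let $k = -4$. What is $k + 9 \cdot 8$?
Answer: $68$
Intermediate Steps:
$k + 9 \cdot 8 = -4 + 9 \cdot 8 = -4 + 72 = 68$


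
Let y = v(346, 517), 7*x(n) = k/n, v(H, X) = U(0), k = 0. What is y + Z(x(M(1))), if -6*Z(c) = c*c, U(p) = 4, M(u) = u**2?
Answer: 4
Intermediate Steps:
v(H, X) = 4
x(n) = 0 (x(n) = (0/n)/7 = (1/7)*0 = 0)
Z(c) = -c**2/6 (Z(c) = -c*c/6 = -c**2/6)
y = 4
y + Z(x(M(1))) = 4 - 1/6*0**2 = 4 - 1/6*0 = 4 + 0 = 4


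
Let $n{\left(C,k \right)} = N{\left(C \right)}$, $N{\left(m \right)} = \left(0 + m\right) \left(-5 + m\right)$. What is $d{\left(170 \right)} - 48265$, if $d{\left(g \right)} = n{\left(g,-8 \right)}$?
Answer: $-20215$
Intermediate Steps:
$N{\left(m \right)} = m \left(-5 + m\right)$
$n{\left(C,k \right)} = C \left(-5 + C\right)$
$d{\left(g \right)} = g \left(-5 + g\right)$
$d{\left(170 \right)} - 48265 = 170 \left(-5 + 170\right) - 48265 = 170 \cdot 165 - 48265 = 28050 - 48265 = -20215$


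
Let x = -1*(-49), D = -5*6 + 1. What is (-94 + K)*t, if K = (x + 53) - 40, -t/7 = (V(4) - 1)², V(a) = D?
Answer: 201600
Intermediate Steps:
D = -29 (D = -30 + 1 = -29)
V(a) = -29
t = -6300 (t = -7*(-29 - 1)² = -7*(-30)² = -7*900 = -6300)
x = 49
K = 62 (K = (49 + 53) - 40 = 102 - 40 = 62)
(-94 + K)*t = (-94 + 62)*(-6300) = -32*(-6300) = 201600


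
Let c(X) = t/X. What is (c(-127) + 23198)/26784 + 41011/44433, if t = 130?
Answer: 938895952/524798163 ≈ 1.7891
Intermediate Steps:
c(X) = 130/X
(c(-127) + 23198)/26784 + 41011/44433 = (130/(-127) + 23198)/26784 + 41011/44433 = (130*(-1/127) + 23198)*(1/26784) + 41011*(1/44433) = (-130/127 + 23198)*(1/26784) + 41011/44433 = (2946016/127)*(1/26784) + 41011/44433 = 92063/106299 + 41011/44433 = 938895952/524798163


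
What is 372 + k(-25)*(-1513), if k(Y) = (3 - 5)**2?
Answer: -5680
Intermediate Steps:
k(Y) = 4 (k(Y) = (-2)**2 = 4)
372 + k(-25)*(-1513) = 372 + 4*(-1513) = 372 - 6052 = -5680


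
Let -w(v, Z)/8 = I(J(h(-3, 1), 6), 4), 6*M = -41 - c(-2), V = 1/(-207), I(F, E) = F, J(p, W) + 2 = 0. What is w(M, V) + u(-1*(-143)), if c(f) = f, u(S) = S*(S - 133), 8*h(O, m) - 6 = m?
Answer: 1446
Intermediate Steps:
h(O, m) = ¾ + m/8
J(p, W) = -2 (J(p, W) = -2 + 0 = -2)
u(S) = S*(-133 + S)
V = -1/207 ≈ -0.0048309
M = -13/2 (M = (-41 - 1*(-2))/6 = (-41 + 2)/6 = (⅙)*(-39) = -13/2 ≈ -6.5000)
w(v, Z) = 16 (w(v, Z) = -8*(-2) = 16)
w(M, V) + u(-1*(-143)) = 16 + (-1*(-143))*(-133 - 1*(-143)) = 16 + 143*(-133 + 143) = 16 + 143*10 = 16 + 1430 = 1446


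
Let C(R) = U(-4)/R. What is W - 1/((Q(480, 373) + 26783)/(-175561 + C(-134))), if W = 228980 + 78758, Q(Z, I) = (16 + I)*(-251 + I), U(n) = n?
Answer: 1530745812071/4974147 ≈ 3.0774e+5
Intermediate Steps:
Q(Z, I) = (-251 + I)*(16 + I)
C(R) = -4/R
W = 307738
W - 1/((Q(480, 373) + 26783)/(-175561 + C(-134))) = 307738 - 1/(((-4016 + 373**2 - 235*373) + 26783)/(-175561 - 4/(-134))) = 307738 - 1/(((-4016 + 139129 - 87655) + 26783)/(-175561 - 4*(-1/134))) = 307738 - 1/((47458 + 26783)/(-175561 + 2/67)) = 307738 - 1/(74241/(-11762585/67)) = 307738 - 1/(74241*(-67/11762585)) = 307738 - 1/(-4974147/11762585) = 307738 - 1*(-11762585/4974147) = 307738 + 11762585/4974147 = 1530745812071/4974147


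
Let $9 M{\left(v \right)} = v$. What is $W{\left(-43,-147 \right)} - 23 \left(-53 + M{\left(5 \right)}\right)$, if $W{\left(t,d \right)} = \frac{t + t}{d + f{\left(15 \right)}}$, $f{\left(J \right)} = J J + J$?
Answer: $\frac{336278}{279} \approx 1205.3$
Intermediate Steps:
$M{\left(v \right)} = \frac{v}{9}$
$f{\left(J \right)} = J + J^{2}$ ($f{\left(J \right)} = J^{2} + J = J + J^{2}$)
$W{\left(t,d \right)} = \frac{2 t}{240 + d}$ ($W{\left(t,d \right)} = \frac{t + t}{d + 15 \left(1 + 15\right)} = \frac{2 t}{d + 15 \cdot 16} = \frac{2 t}{d + 240} = \frac{2 t}{240 + d}$)
$W{\left(-43,-147 \right)} - 23 \left(-53 + M{\left(5 \right)}\right) = 2 \left(-43\right) \frac{1}{240 - 147} - 23 \left(-53 + \frac{1}{9} \cdot 5\right) = 2 \left(-43\right) \frac{1}{93} - 23 \left(-53 + \frac{5}{9}\right) = 2 \left(-43\right) \frac{1}{93} - 23 \left(- \frac{472}{9}\right) = - \frac{86}{93} - - \frac{10856}{9} = - \frac{86}{93} + \frac{10856}{9} = \frac{336278}{279}$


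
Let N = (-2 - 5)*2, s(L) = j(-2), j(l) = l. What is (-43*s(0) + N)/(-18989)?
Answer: -72/18989 ≈ -0.0037917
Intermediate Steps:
s(L) = -2
N = -14 (N = -7*2 = -14)
(-43*s(0) + N)/(-18989) = (-43*(-2) - 14)/(-18989) = (86 - 14)*(-1/18989) = 72*(-1/18989) = -72/18989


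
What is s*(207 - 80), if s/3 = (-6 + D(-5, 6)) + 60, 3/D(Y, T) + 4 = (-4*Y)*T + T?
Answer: 2511171/122 ≈ 20583.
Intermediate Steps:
D(Y, T) = 3/(-4 + T - 4*T*Y) (D(Y, T) = 3/(-4 + ((-4*Y)*T + T)) = 3/(-4 + (-4*T*Y + T)) = 3/(-4 + (T - 4*T*Y)) = 3/(-4 + T - 4*T*Y))
s = 19773/122 (s = 3*((-6 - 3/(4 - 1*6 + 4*6*(-5))) + 60) = 3*((-6 - 3/(4 - 6 - 120)) + 60) = 3*((-6 - 3/(-122)) + 60) = 3*((-6 - 3*(-1/122)) + 60) = 3*((-6 + 3/122) + 60) = 3*(-729/122 + 60) = 3*(6591/122) = 19773/122 ≈ 162.07)
s*(207 - 80) = 19773*(207 - 80)/122 = (19773/122)*127 = 2511171/122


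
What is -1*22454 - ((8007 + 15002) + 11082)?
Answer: -56545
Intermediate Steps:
-1*22454 - ((8007 + 15002) + 11082) = -22454 - (23009 + 11082) = -22454 - 1*34091 = -22454 - 34091 = -56545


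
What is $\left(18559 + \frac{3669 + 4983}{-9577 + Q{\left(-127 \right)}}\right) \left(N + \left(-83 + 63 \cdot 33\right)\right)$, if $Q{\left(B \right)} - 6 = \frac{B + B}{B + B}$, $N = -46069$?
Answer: $- \frac{1304567983899}{1595} \approx -8.1791 \cdot 10^{8}$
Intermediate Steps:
$Q{\left(B \right)} = 7$ ($Q{\left(B \right)} = 6 + \frac{B + B}{B + B} = 6 + \frac{2 B}{2 B} = 6 + 2 B \frac{1}{2 B} = 6 + 1 = 7$)
$\left(18559 + \frac{3669 + 4983}{-9577 + Q{\left(-127 \right)}}\right) \left(N + \left(-83 + 63 \cdot 33\right)\right) = \left(18559 + \frac{3669 + 4983}{-9577 + 7}\right) \left(-46069 + \left(-83 + 63 \cdot 33\right)\right) = \left(18559 + \frac{8652}{-9570}\right) \left(-46069 + \left(-83 + 2079\right)\right) = \left(18559 + 8652 \left(- \frac{1}{9570}\right)\right) \left(-46069 + 1996\right) = \left(18559 - \frac{1442}{1595}\right) \left(-44073\right) = \frac{29600163}{1595} \left(-44073\right) = - \frac{1304567983899}{1595}$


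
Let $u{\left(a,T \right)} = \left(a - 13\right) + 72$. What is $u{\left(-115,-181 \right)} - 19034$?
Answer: $-19090$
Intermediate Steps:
$u{\left(a,T \right)} = 59 + a$ ($u{\left(a,T \right)} = \left(-13 + a\right) + 72 = 59 + a$)
$u{\left(-115,-181 \right)} - 19034 = \left(59 - 115\right) - 19034 = -56 - 19034 = -19090$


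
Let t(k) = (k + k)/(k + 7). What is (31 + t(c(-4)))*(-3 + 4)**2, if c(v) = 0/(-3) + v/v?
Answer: 125/4 ≈ 31.250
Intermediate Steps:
c(v) = 1 (c(v) = 0*(-1/3) + 1 = 0 + 1 = 1)
t(k) = 2*k/(7 + k) (t(k) = (2*k)/(7 + k) = 2*k/(7 + k))
(31 + t(c(-4)))*(-3 + 4)**2 = (31 + 2*1/(7 + 1))*(-3 + 4)**2 = (31 + 2*1/8)*1**2 = (31 + 2*1*(1/8))*1 = (31 + 1/4)*1 = (125/4)*1 = 125/4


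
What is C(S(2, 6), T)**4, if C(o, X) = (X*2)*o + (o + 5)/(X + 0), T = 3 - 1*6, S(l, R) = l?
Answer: 3418801/81 ≈ 42207.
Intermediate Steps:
T = -3 (T = 3 - 6 = -3)
C(o, X) = (5 + o)/X + 2*X*o (C(o, X) = (2*X)*o + (5 + o)/X = 2*X*o + (5 + o)/X = (5 + o)/X + 2*X*o)
C(S(2, 6), T)**4 = ((5 + 2 + 2*2*(-3)**2)/(-3))**4 = (-(5 + 2 + 2*2*9)/3)**4 = (-(5 + 2 + 36)/3)**4 = (-1/3*43)**4 = (-43/3)**4 = 3418801/81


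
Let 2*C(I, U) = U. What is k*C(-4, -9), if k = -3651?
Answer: 32859/2 ≈ 16430.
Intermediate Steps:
C(I, U) = U/2
k*C(-4, -9) = -3651*(-9)/2 = -3651*(-9/2) = 32859/2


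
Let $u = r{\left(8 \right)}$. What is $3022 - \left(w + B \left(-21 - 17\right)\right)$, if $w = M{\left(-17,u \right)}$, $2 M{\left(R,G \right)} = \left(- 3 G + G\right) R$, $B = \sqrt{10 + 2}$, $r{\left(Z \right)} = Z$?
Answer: $2886 + 76 \sqrt{3} \approx 3017.6$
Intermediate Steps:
$u = 8$
$B = 2 \sqrt{3}$ ($B = \sqrt{12} = 2 \sqrt{3} \approx 3.4641$)
$M{\left(R,G \right)} = - G R$ ($M{\left(R,G \right)} = \frac{\left(- 3 G + G\right) R}{2} = \frac{- 2 G R}{2} = \frac{\left(-2\right) G R}{2} = - G R$)
$w = 136$ ($w = \left(-1\right) 8 \left(-17\right) = 136$)
$3022 - \left(w + B \left(-21 - 17\right)\right) = 3022 - \left(136 + 2 \sqrt{3} \left(-21 - 17\right)\right) = 3022 - \left(136 + 2 \sqrt{3} \left(-38\right)\right) = 3022 - \left(136 - 76 \sqrt{3}\right) = 2886 + 76 \sqrt{3}$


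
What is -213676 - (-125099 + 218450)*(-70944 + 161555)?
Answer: -8458841137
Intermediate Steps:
-213676 - (-125099 + 218450)*(-70944 + 161555) = -213676 - 93351*90611 = -213676 - 1*8458627461 = -213676 - 8458627461 = -8458841137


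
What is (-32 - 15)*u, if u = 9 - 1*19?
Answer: 470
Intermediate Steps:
u = -10 (u = 9 - 19 = -10)
(-32 - 15)*u = (-32 - 15)*(-10) = -47*(-10) = 470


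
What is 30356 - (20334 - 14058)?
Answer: 24080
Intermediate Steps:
30356 - (20334 - 14058) = 30356 - 1*6276 = 30356 - 6276 = 24080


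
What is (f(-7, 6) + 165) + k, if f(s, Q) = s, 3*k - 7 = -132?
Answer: 349/3 ≈ 116.33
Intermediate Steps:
k = -125/3 (k = 7/3 + (⅓)*(-132) = 7/3 - 44 = -125/3 ≈ -41.667)
(f(-7, 6) + 165) + k = (-7 + 165) - 125/3 = 158 - 125/3 = 349/3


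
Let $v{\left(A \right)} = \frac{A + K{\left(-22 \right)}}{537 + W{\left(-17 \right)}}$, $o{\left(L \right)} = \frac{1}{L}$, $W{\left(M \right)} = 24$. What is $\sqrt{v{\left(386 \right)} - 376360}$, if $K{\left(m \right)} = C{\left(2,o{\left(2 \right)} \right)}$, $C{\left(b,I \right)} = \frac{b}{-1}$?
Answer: $\frac{2 i \sqrt{3290227226}}{187} \approx 613.48 i$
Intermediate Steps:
$C{\left(b,I \right)} = - b$ ($C{\left(b,I \right)} = b \left(-1\right) = - b$)
$K{\left(m \right)} = -2$ ($K{\left(m \right)} = \left(-1\right) 2 = -2$)
$v{\left(A \right)} = - \frac{2}{561} + \frac{A}{561}$ ($v{\left(A \right)} = \frac{A - 2}{537 + 24} = \frac{-2 + A}{561} = - \frac{2}{561} + \frac{A}{561}$)
$\sqrt{v{\left(386 \right)} - 376360} = \sqrt{\left(- \frac{2}{561} + \frac{1}{561} \cdot 386\right) - 376360} = \sqrt{\left(- \frac{2}{561} + \frac{386}{561}\right) - 376360} = \sqrt{\frac{128}{187} - 376360} = \sqrt{- \frac{70379192}{187}} = \frac{2 i \sqrt{3290227226}}{187}$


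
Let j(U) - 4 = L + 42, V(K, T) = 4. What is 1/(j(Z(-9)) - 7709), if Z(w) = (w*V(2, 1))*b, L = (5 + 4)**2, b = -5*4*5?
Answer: -1/7582 ≈ -0.00013189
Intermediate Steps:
b = -100 (b = -20*5 = -100)
L = 81 (L = 9**2 = 81)
Z(w) = -400*w (Z(w) = (w*4)*(-100) = (4*w)*(-100) = -400*w)
j(U) = 127 (j(U) = 4 + (81 + 42) = 4 + 123 = 127)
1/(j(Z(-9)) - 7709) = 1/(127 - 7709) = 1/(-7582) = -1/7582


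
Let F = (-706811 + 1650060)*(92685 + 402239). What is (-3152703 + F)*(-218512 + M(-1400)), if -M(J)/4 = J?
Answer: -99394436133896176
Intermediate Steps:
F = 466836568076 (F = 943249*494924 = 466836568076)
M(J) = -4*J
(-3152703 + F)*(-218512 + M(-1400)) = (-3152703 + 466836568076)*(-218512 - 4*(-1400)) = 466833415373*(-218512 + 5600) = 466833415373*(-212912) = -99394436133896176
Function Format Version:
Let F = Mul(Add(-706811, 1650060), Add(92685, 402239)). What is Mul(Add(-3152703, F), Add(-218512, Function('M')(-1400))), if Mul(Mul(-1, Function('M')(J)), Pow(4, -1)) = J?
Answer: -99394436133896176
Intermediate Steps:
F = 466836568076 (F = Mul(943249, 494924) = 466836568076)
Function('M')(J) = Mul(-4, J)
Mul(Add(-3152703, F), Add(-218512, Function('M')(-1400))) = Mul(Add(-3152703, 466836568076), Add(-218512, Mul(-4, -1400))) = Mul(466833415373, Add(-218512, 5600)) = Mul(466833415373, -212912) = -99394436133896176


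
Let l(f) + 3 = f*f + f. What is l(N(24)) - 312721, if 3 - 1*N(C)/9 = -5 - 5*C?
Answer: 1015532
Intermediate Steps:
N(C) = 72 + 45*C (N(C) = 27 - 9*(-5 - 5*C) = 27 + (45 + 45*C) = 72 + 45*C)
l(f) = -3 + f + f**2 (l(f) = -3 + (f*f + f) = -3 + (f**2 + f) = -3 + (f + f**2) = -3 + f + f**2)
l(N(24)) - 312721 = (-3 + (72 + 45*24) + (72 + 45*24)**2) - 312721 = (-3 + (72 + 1080) + (72 + 1080)**2) - 312721 = (-3 + 1152 + 1152**2) - 312721 = (-3 + 1152 + 1327104) - 312721 = 1328253 - 312721 = 1015532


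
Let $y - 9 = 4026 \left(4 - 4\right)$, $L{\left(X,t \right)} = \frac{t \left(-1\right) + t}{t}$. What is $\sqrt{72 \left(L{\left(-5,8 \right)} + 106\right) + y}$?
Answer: $3 \sqrt{849} \approx 87.413$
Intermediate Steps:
$L{\left(X,t \right)} = 0$ ($L{\left(X,t \right)} = \frac{- t + t}{t} = \frac{0}{t} = 0$)
$y = 9$ ($y = 9 + 4026 \left(4 - 4\right) = 9 + 4026 \cdot 0 = 9 + 0 = 9$)
$\sqrt{72 \left(L{\left(-5,8 \right)} + 106\right) + y} = \sqrt{72 \left(0 + 106\right) + 9} = \sqrt{72 \cdot 106 + 9} = \sqrt{7632 + 9} = \sqrt{7641} = 3 \sqrt{849}$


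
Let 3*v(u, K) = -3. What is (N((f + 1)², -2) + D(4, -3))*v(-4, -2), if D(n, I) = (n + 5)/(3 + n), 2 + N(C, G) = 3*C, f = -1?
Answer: 5/7 ≈ 0.71429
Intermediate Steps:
v(u, K) = -1 (v(u, K) = (⅓)*(-3) = -1)
N(C, G) = -2 + 3*C
D(n, I) = (5 + n)/(3 + n)
(N((f + 1)², -2) + D(4, -3))*v(-4, -2) = ((-2 + 3*(-1 + 1)²) + (5 + 4)/(3 + 4))*(-1) = ((-2 + 3*0²) + 9/7)*(-1) = ((-2 + 3*0) + (⅐)*9)*(-1) = ((-2 + 0) + 9/7)*(-1) = (-2 + 9/7)*(-1) = -5/7*(-1) = 5/7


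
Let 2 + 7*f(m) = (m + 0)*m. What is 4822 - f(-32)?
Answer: 4676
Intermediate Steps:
f(m) = -2/7 + m**2/7 (f(m) = -2/7 + ((m + 0)*m)/7 = -2/7 + (m*m)/7 = -2/7 + m**2/7)
4822 - f(-32) = 4822 - (-2/7 + (1/7)*(-32)**2) = 4822 - (-2/7 + (1/7)*1024) = 4822 - (-2/7 + 1024/7) = 4822 - 1*146 = 4822 - 146 = 4676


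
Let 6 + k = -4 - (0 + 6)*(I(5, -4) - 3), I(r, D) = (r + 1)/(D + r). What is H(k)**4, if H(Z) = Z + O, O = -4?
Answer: 1048576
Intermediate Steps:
I(r, D) = (1 + r)/(D + r)
k = -28 (k = -6 + (-4 - (0 + 6)*((1 + 5)/(-4 + 5) - 3)) = -6 + (-4 - 6*(6/1 - 3)) = -6 + (-4 - 6*(1*6 - 3)) = -6 + (-4 - 6*(6 - 3)) = -6 + (-4 - 6*3) = -6 + (-4 - 1*18) = -6 + (-4 - 18) = -6 - 22 = -28)
H(Z) = -4 + Z (H(Z) = Z - 4 = -4 + Z)
H(k)**4 = (-4 - 28)**4 = (-32)**4 = 1048576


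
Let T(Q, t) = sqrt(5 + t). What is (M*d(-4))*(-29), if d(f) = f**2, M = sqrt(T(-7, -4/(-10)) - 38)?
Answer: -464*I*sqrt(950 - 15*sqrt(15))/5 ≈ -2771.5*I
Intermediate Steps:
M = sqrt(-38 + 3*sqrt(15)/5) (M = sqrt(sqrt(5 - 4/(-10)) - 38) = sqrt(sqrt(5 - 4*(-1/10)) - 38) = sqrt(sqrt(5 + 2/5) - 38) = sqrt(sqrt(27/5) - 38) = sqrt(3*sqrt(15)/5 - 38) = sqrt(-38 + 3*sqrt(15)/5) ≈ 5.973*I)
(M*d(-4))*(-29) = ((sqrt(-950 + 15*sqrt(15))/5)*(-4)**2)*(-29) = ((sqrt(-950 + 15*sqrt(15))/5)*16)*(-29) = (16*sqrt(-950 + 15*sqrt(15))/5)*(-29) = -464*sqrt(-950 + 15*sqrt(15))/5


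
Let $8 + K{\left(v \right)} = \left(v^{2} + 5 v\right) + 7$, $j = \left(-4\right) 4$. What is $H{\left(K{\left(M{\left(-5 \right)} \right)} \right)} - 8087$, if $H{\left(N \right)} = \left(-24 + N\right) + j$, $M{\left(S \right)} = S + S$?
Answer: $-8078$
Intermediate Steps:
$M{\left(S \right)} = 2 S$
$j = -16$
$K{\left(v \right)} = -1 + v^{2} + 5 v$ ($K{\left(v \right)} = -8 + \left(\left(v^{2} + 5 v\right) + 7\right) = -8 + \left(7 + v^{2} + 5 v\right) = -1 + v^{2} + 5 v$)
$H{\left(N \right)} = -40 + N$ ($H{\left(N \right)} = \left(-24 + N\right) - 16 = -40 + N$)
$H{\left(K{\left(M{\left(-5 \right)} \right)} \right)} - 8087 = \left(-40 + \left(-1 + \left(2 \left(-5\right)\right)^{2} + 5 \cdot 2 \left(-5\right)\right)\right) - 8087 = \left(-40 + \left(-1 + \left(-10\right)^{2} + 5 \left(-10\right)\right)\right) - 8087 = \left(-40 - -49\right) - 8087 = \left(-40 + 49\right) - 8087 = 9 - 8087 = -8078$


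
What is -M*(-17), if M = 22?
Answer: 374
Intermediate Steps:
-M*(-17) = -1*22*(-17) = -22*(-17) = 374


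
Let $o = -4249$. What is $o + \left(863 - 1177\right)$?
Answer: $-4563$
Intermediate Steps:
$o + \left(863 - 1177\right) = -4249 + \left(863 - 1177\right) = -4249 - 314 = -4563$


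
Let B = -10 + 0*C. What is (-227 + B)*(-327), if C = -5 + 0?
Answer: 77499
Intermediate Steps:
C = -5
B = -10 (B = -10 + 0*(-5) = -10 + 0 = -10)
(-227 + B)*(-327) = (-227 - 10)*(-327) = -237*(-327) = 77499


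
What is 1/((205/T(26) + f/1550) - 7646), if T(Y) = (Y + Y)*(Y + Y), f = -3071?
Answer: -2095600/16026950717 ≈ -0.00013075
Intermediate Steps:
T(Y) = 4*Y² (T(Y) = (2*Y)*(2*Y) = 4*Y²)
1/((205/T(26) + f/1550) - 7646) = 1/((205/((4*26²)) - 3071/1550) - 7646) = 1/((205/((4*676)) - 3071*1/1550) - 7646) = 1/((205/2704 - 3071/1550) - 7646) = 1/(-3993117/2095600 - 7646) = 1/(-16026950717/2095600) = -2095600/16026950717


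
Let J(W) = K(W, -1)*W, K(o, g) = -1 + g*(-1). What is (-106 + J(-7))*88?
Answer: -9328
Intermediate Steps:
K(o, g) = -1 - g
J(W) = 0 (J(W) = (-1 - 1*(-1))*W = (-1 + 1)*W = 0*W = 0)
(-106 + J(-7))*88 = (-106 + 0)*88 = -106*88 = -9328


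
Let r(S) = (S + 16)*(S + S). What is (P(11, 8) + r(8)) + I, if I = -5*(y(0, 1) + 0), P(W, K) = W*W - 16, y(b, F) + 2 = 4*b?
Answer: 499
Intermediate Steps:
y(b, F) = -2 + 4*b
P(W, K) = -16 + W² (P(W, K) = W² - 16 = -16 + W²)
I = 10 (I = -5*((-2 + 4*0) + 0) = -5*((-2 + 0) + 0) = -5*(-2 + 0) = -5*(-2) = 10)
r(S) = 2*S*(16 + S) (r(S) = (16 + S)*(2*S) = 2*S*(16 + S))
(P(11, 8) + r(8)) + I = ((-16 + 11²) + 2*8*(16 + 8)) + 10 = ((-16 + 121) + 2*8*24) + 10 = (105 + 384) + 10 = 489 + 10 = 499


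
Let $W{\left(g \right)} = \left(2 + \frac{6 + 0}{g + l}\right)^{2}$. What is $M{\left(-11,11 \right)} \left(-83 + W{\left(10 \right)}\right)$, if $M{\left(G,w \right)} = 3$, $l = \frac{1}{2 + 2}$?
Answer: $- \frac{384861}{1681} \approx -228.95$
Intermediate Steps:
$l = \frac{1}{4} \approx 0.25$
$W{\left(g \right)} = \left(2 + \frac{6}{\frac{1}{4} + g}\right)^{2}$ ($W{\left(g \right)} = \left(2 + \frac{6 + 0}{g + \frac{1}{4}}\right)^{2} = \left(2 + \frac{6}{\frac{1}{4} + g}\right)^{2}$)
$M{\left(-11,11 \right)} \left(-83 + W{\left(10 \right)}\right) = 3 \left(-83 + \frac{4 \left(13 + 4 \cdot 10\right)^{2}}{\left(1 + 4 \cdot 10\right)^{2}}\right) = 3 \left(-83 + \frac{4 \left(13 + 40\right)^{2}}{\left(1 + 40\right)^{2}}\right) = 3 \left(-83 + \frac{4 \cdot 53^{2}}{1681}\right) = 3 \left(-83 + 4 \cdot \frac{1}{1681} \cdot 2809\right) = 3 \left(-83 + \frac{11236}{1681}\right) = 3 \left(- \frac{128287}{1681}\right) = - \frac{384861}{1681}$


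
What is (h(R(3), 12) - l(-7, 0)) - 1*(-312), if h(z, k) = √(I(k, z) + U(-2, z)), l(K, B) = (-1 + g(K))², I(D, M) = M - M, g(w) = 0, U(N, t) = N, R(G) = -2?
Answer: 311 + I*√2 ≈ 311.0 + 1.4142*I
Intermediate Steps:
I(D, M) = 0
l(K, B) = 1 (l(K, B) = (-1 + 0)² = (-1)² = 1)
h(z, k) = I*√2 (h(z, k) = √(0 - 2) = √(-2) = I*√2)
(h(R(3), 12) - l(-7, 0)) - 1*(-312) = (I*√2 - 1*1) - 1*(-312) = (I*√2 - 1) + 312 = (-1 + I*√2) + 312 = 311 + I*√2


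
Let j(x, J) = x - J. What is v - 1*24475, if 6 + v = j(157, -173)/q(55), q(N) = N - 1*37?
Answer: -73388/3 ≈ -24463.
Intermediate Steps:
q(N) = -37 + N (q(N) = N - 37 = -37 + N)
v = 37/3 (v = -6 + (157 - 1*(-173))/(-37 + 55) = -6 + (157 + 173)/18 = -6 + 330*(1/18) = -6 + 55/3 = 37/3 ≈ 12.333)
v - 1*24475 = 37/3 - 1*24475 = 37/3 - 24475 = -73388/3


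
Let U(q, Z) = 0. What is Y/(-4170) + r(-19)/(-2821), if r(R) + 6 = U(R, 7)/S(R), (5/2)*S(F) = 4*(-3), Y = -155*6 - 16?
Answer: 1346843/5881785 ≈ 0.22899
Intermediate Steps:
Y = -946 (Y = -31*30 - 16 = -930 - 16 = -946)
S(F) = -24/5 (S(F) = 2*(4*(-3))/5 = (⅖)*(-12) = -24/5)
r(R) = -6 (r(R) = -6 + 0/(-24/5) = -6 + 0*(-5/24) = -6 + 0 = -6)
Y/(-4170) + r(-19)/(-2821) = -946/(-4170) - 6/(-2821) = -946*(-1/4170) - 6*(-1/2821) = 473/2085 + 6/2821 = 1346843/5881785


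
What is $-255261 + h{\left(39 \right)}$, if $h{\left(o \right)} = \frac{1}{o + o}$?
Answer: $- \frac{19910357}{78} \approx -2.5526 \cdot 10^{5}$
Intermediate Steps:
$h{\left(o \right)} = \frac{1}{2 o}$
$-255261 + h{\left(39 \right)} = -255261 + \frac{1}{2 \cdot 39} = -255261 + \frac{1}{2} \cdot \frac{1}{39} = -255261 + \frac{1}{78} = - \frac{19910357}{78}$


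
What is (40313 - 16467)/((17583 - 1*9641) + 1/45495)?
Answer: 1084873770/361321291 ≈ 3.0025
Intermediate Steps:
(40313 - 16467)/((17583 - 1*9641) + 1/45495) = 23846/((17583 - 9641) + 1/45495) = 23846/(7942 + 1/45495) = 23846/(361321291/45495) = 23846*(45495/361321291) = 1084873770/361321291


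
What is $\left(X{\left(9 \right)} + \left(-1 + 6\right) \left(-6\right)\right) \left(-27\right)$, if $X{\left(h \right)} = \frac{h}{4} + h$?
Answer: $\frac{2025}{4} \approx 506.25$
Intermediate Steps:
$X{\left(h \right)} = \frac{5 h}{4}$ ($X{\left(h \right)} = h \frac{1}{4} + h = \frac{h}{4} + h = \frac{5 h}{4}$)
$\left(X{\left(9 \right)} + \left(-1 + 6\right) \left(-6\right)\right) \left(-27\right) = \left(\frac{5}{4} \cdot 9 + \left(-1 + 6\right) \left(-6\right)\right) \left(-27\right) = \left(\frac{45}{4} + 5 \left(-6\right)\right) \left(-27\right) = \left(\frac{45}{4} - 30\right) \left(-27\right) = \left(- \frac{75}{4}\right) \left(-27\right) = \frac{2025}{4}$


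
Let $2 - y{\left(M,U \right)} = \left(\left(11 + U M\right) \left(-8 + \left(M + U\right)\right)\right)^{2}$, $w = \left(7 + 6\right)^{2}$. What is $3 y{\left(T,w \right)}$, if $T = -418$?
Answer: $-988503500387661$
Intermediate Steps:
$w = 169$ ($w = 13^{2} = 169$)
$y{\left(M,U \right)} = 2 - \left(11 + M U\right)^{2} \left(-8 + M + U\right)^{2}$ ($y{\left(M,U \right)} = 2 - \left(\left(11 + U M\right) \left(-8 + \left(M + U\right)\right)\right)^{2} = 2 - \left(\left(11 + M U\right) \left(-8 + M + U\right)\right)^{2} = 2 - \left(11 + M U\right)^{2} \left(-8 + M + U\right)^{2}$)
$3 y{\left(T,w \right)} = 3 \left(2 - \left(11 - 70642\right)^{2} \left(-8 - 418 + 169\right)^{2}\right) = 3 \left(2 - \left(11 - 70642\right)^{2} \left(-257\right)^{2}\right) = 3 \left(2 - \left(-70631\right)^{2} \cdot 66049\right) = 3 \left(2 - 4988738161 \cdot 66049\right) = 3 \left(2 - 329501166795889\right) = 3 \left(-329501166795887\right) = -988503500387661$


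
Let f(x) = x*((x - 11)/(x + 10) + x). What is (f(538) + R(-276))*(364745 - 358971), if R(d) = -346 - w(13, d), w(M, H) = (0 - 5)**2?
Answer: 229076997555/137 ≈ 1.6721e+9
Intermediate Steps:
w(M, H) = 25 (w(M, H) = (-5)**2 = 25)
R(d) = -371 (R(d) = -346 - 1*25 = -346 - 25 = -371)
f(x) = x*(x + (-11 + x)/(10 + x)) (f(x) = x*((-11 + x)/(10 + x) + x) = x*(x + (-11 + x)/(10 + x)))
(f(538) + R(-276))*(364745 - 358971) = (538*(-11 + 538**2 + 11*538)/(10 + 538) - 371)*(364745 - 358971) = (538*(-11 + 289444 + 5918)/548 - 371)*5774 = (538*(1/548)*295351 - 371)*5774 = (79449419/274 - 371)*5774 = (79347765/274)*5774 = 229076997555/137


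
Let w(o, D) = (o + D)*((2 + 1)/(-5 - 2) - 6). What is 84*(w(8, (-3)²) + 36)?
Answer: -6156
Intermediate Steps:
w(o, D) = -45*D/7 - 45*o/7 (w(o, D) = (D + o)*(3/(-7) - 6) = (D + o)*(3*(-⅐) - 6) = (D + o)*(-3/7 - 6) = (D + o)*(-45/7) = -45*D/7 - 45*o/7)
84*(w(8, (-3)²) + 36) = 84*((-45/7*(-3)² - 45/7*8) + 36) = 84*((-45/7*9 - 360/7) + 36) = 84*((-405/7 - 360/7) + 36) = 84*(-765/7 + 36) = 84*(-513/7) = -6156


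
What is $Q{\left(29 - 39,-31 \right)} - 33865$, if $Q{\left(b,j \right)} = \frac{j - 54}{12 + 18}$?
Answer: $- \frac{203207}{6} \approx -33868.0$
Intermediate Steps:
$Q{\left(b,j \right)} = - \frac{9}{5} + \frac{j}{30}$ ($Q{\left(b,j \right)} = \frac{-54 + j}{30} = \left(-54 + j\right) \frac{1}{30} = - \frac{9}{5} + \frac{j}{30}$)
$Q{\left(29 - 39,-31 \right)} - 33865 = \left(- \frac{9}{5} + \frac{1}{30} \left(-31\right)\right) - 33865 = \left(- \frac{9}{5} - \frac{31}{30}\right) - 33865 = - \frac{17}{6} - 33865 = - \frac{203207}{6}$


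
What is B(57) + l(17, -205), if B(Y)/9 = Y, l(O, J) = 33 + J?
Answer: 341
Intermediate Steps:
B(Y) = 9*Y
B(57) + l(17, -205) = 9*57 + (33 - 205) = 513 - 172 = 341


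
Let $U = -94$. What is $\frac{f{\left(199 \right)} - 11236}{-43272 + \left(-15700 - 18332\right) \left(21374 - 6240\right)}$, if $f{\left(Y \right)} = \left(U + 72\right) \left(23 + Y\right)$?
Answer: $\frac{403}{12877089} \approx 3.1296 \cdot 10^{-5}$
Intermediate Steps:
$f{\left(Y \right)} = -506 - 22 Y$ ($f{\left(Y \right)} = \left(-94 + 72\right) \left(23 + Y\right) = - 22 \left(23 + Y\right) = -506 - 22 Y$)
$\frac{f{\left(199 \right)} - 11236}{-43272 + \left(-15700 - 18332\right) \left(21374 - 6240\right)} = \frac{\left(-506 - 4378\right) - 11236}{-43272 + \left(-15700 - 18332\right) \left(21374 - 6240\right)} = \frac{\left(-506 - 4378\right) - 11236}{-43272 - 515040288} = \frac{-4884 - 11236}{-43272 - 515040288} = - \frac{16120}{-515083560} = \left(-16120\right) \left(- \frac{1}{515083560}\right) = \frac{403}{12877089}$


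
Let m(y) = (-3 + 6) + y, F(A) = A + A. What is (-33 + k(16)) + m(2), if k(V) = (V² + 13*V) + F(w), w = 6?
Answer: 448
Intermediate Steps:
F(A) = 2*A
k(V) = 12 + V² + 13*V (k(V) = (V² + 13*V) + 2*6 = (V² + 13*V) + 12 = 12 + V² + 13*V)
m(y) = 3 + y
(-33 + k(16)) + m(2) = (-33 + (12 + 16² + 13*16)) + (3 + 2) = (-33 + (12 + 256 + 208)) + 5 = (-33 + 476) + 5 = 443 + 5 = 448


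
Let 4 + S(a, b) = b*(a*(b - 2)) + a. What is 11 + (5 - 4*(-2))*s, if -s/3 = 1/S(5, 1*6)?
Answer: 1292/121 ≈ 10.678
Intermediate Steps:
S(a, b) = -4 + a + a*b*(-2 + b) (S(a, b) = -4 + (b*(a*(b - 2)) + a) = -4 + (b*(a*(-2 + b)) + a) = -4 + (a*b*(-2 + b) + a) = -4 + (a + a*b*(-2 + b)) = -4 + a + a*b*(-2 + b))
s = -3/121 (s = -3/(-4 + 5 + 5*(1*6)**2 - 2*5*1*6) = -3/(-4 + 5 + 5*6**2 - 2*5*6) = -3/(-4 + 5 + 5*36 - 60) = -3/(-4 + 5 + 180 - 60) = -3/121 ≈ -0.024793)
11 + (5 - 4*(-2))*s = 11 + (5 - 4*(-2))*(-3/121) = 11 + (5 + 8)*(-3/121) = 11 + 13*(-3/121) = 11 - 39/121 = 1292/121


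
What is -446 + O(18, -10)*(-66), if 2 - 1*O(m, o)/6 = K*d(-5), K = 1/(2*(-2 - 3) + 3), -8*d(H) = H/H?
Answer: -17233/14 ≈ -1230.9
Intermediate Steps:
d(H) = -⅛ (d(H) = -H/(8*H) = -⅛*1 = -⅛)
K = -⅐ (K = 1/(2*(-5) + 3) = 1/(-10 + 3) = 1/(-7) = -⅐ ≈ -0.14286)
O(m, o) = 333/28 (O(m, o) = 12 - (-6)*(-1)/(7*8) = 12 - 6*1/56 = 12 - 3/28 = 333/28)
-446 + O(18, -10)*(-66) = -446 + (333/28)*(-66) = -446 - 10989/14 = -17233/14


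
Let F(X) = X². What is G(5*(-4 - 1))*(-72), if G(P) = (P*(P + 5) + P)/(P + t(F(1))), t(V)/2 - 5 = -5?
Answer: 1368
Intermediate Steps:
t(V) = 0 (t(V) = 10 + 2*(-5) = 10 - 10 = 0)
G(P) = (P + P*(5 + P))/P (G(P) = (P*(P + 5) + P)/(P + 0) = (P*(5 + P) + P)/P = (P + P*(5 + P))/P)
G(5*(-4 - 1))*(-72) = (6 + 5*(-4 - 1))*(-72) = (6 + 5*(-5))*(-72) = (6 - 25)*(-72) = -19*(-72) = 1368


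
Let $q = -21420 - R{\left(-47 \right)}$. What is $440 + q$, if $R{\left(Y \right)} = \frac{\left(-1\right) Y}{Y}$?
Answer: $-20979$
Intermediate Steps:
$R{\left(Y \right)} = -1$
$q = -21419$ ($q = -21420 - -1 = -21420 + 1 = -21419$)
$440 + q = 440 - 21419 = -20979$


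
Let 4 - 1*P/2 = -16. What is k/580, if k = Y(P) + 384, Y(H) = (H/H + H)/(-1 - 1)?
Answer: 727/1160 ≈ 0.62672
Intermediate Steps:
P = 40 (P = 8 - 2*(-16) = 8 + 32 = 40)
Y(H) = -½ - H/2 (Y(H) = (1 + H)/(-2) = (1 + H)*(-½) = -½ - H/2)
k = 727/2 (k = (-½ - ½*40) + 384 = (-½ - 20) + 384 = -41/2 + 384 = 727/2 ≈ 363.50)
k/580 = (727/2)/580 = (727/2)*(1/580) = 727/1160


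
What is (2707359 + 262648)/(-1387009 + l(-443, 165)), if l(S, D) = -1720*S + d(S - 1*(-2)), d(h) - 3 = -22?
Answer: -2970007/625068 ≈ -4.7515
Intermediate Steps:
d(h) = -19 (d(h) = 3 - 22 = -19)
l(S, D) = -19 - 1720*S (l(S, D) = -1720*S - 19 = -19 - 1720*S)
(2707359 + 262648)/(-1387009 + l(-443, 165)) = (2707359 + 262648)/(-1387009 + (-19 - 1720*(-443))) = 2970007/(-1387009 + (-19 + 761960)) = 2970007/(-1387009 + 761941) = 2970007/(-625068) = 2970007*(-1/625068) = -2970007/625068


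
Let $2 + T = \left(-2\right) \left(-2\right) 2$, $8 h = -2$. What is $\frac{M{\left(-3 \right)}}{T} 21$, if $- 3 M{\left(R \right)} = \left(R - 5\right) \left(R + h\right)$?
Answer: $- \frac{91}{3} \approx -30.333$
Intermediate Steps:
$h = - \frac{1}{4}$ ($h = \frac{1}{8} \left(-2\right) = - \frac{1}{4} \approx -0.25$)
$T = 6$ ($T = -2 + \left(-2\right) \left(-2\right) 2 = -2 + 4 \cdot 2 = -2 + 8 = 6$)
$M{\left(R \right)} = - \frac{\left(-5 + R\right) \left(- \frac{1}{4} + R\right)}{3}$ ($M{\left(R \right)} = - \frac{\left(R - 5\right) \left(R - \frac{1}{4}\right)}{3} = - \frac{\left(-5 + R\right) \left(- \frac{1}{4} + R\right)}{3}$)
$\frac{M{\left(-3 \right)}}{T} 21 = \frac{- \frac{5}{12} - \frac{\left(-3\right)^{2}}{3} + \frac{7}{4} \left(-3\right)}{6} \cdot 21 = \left(- \frac{5}{12} - 3 - \frac{21}{4}\right) \frac{1}{6} \cdot 21 = \left(- \frac{26}{3}\right) \frac{1}{6} \cdot 21 = \left(- \frac{13}{9}\right) 21 = - \frac{91}{3}$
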